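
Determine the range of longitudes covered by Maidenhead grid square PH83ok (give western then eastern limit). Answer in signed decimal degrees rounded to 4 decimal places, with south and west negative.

137.1667, 137.2500

Field P=15, H=7: +15·20° lon, +7·10° lat → SW at lon 120°, lat -20°.
Square 8, 3: +8·2° lon, +3·1° lat → SW at lon 136°, lat -17°.
Subsquare o=14, k=10: +14·0.0833333° lon, +10·0.0416667° lat → SW at lon 137.167°, lat -16.5833°.
Cell spans 0.0833333° lon × 0.0416667° lat.
west 137.1667, east 137.2500.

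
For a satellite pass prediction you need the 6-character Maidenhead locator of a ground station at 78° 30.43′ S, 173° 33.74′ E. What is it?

RB61sl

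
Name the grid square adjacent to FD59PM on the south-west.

Longitude subsquare p = 15; −1 → 14 = o.
Latitude subsquare m = 12; −1 → 11 = l.

FD59ol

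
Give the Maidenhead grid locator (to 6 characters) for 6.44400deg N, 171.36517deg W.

AJ46hk

Offset from 180°W / 90°S: lon 8.6348°, lat 96.4440°.
Field (20°×10°, letters A–R): 8.6348/20 → 0 → A, 96.4440/10 → 9 → J; chars AJ.
Square (2°×1°, digits 0–9): 8.6348/2 → 4, 6.4440/1 → 6; chars 46.
Subsquare (5′×2.5′, letters a–x): 0.6348/0.0833333 → 7 → h, 0.4440/0.0416667 → 10 → k; chars hk.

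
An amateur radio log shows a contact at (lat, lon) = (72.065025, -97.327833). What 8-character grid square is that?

Add 180° to longitude and 90° to latitude: 82.67217, 162.06502.
Field: 82.67217/20 → 4 → E, 162.06502/10 → 16 → Q; chars EQ.
Square: 2.67217/2 → 1, 2.06502/1 → 2; chars 12.
Subsquare: 0.67217/0.0833333 → 8 → i, 0.06502/0.0416667 → 1 → b; chars ib.
Extended square: 0.00550/0.00833333 → 0, 0.02336/0.00416667 → 5; chars 05.

EQ12ib05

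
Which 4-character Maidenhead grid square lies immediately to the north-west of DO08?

CO99

Longitude square 0; −1 → -1, wraps to 9, carry into field.
Longitude field D = 3; −1 → 2 = C.
Latitude square 8; +1 → 9.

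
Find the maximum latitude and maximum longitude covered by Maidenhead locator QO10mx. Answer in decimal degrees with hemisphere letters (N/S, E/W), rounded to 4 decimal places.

Field Q=16, O=14: +16·20° lon, +14·10° lat → SW at lon 140°, lat 50°.
Square 1, 0: +1·2° lon, +0·1° lat → SW at lon 142°, lat 50°.
Subsquare m=12, x=23: +12·0.0833333° lon, +23·0.0416667° lat → SW at lon 143°, lat 50.9583°.
Cell spans 0.0833333° lon × 0.0416667° lat. NE corner is SW corner plus one full cell.
latitude 51.0000° N, longitude 143.0833° E.

51.0000° N, 143.0833° E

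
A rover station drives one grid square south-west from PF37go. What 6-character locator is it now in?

PF37fn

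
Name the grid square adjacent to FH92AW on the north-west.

Longitude subsquare a = 0; −1 → -1, wraps to 23 = x, carry into square.
Longitude square 9; −1 → 8.
Latitude subsquare w = 22; +1 → 23 = x.

FH82xx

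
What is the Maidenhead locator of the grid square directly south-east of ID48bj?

ID48ci

Longitude subsquare b = 1; +1 → 2 = c.
Latitude subsquare j = 9; −1 → 8 = i.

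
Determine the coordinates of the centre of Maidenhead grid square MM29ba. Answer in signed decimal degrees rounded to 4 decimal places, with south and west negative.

39.0208, 64.1250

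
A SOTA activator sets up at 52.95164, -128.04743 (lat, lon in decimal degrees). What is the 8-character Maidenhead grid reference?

CO52xw48

Shift to the Maidenhead origin (180°W, 90°S): lon 51.95257, lat 142.95164.
Field: 51.95257/20 → 2 → C, 142.95164/10 → 14 → O; chars CO.
Square: 11.95257/2 → 5, 2.95164/1 → 2; chars 52.
Subsquare: 1.95257/0.0833333 → 23 → x, 0.95164/0.0416667 → 22 → w; chars xw.
Extended square: 0.03590/0.00833333 → 4, 0.03497/0.00416667 → 8; chars 48.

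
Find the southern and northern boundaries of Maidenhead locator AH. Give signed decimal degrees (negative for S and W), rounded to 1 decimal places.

Field A=0, H=7: +0·20° lon, +7·10° lat → SW at lon -180°, lat -20°.
Cell spans 20° lon × 10° lat.
south -20.0, north -10.0.

-20.0, -10.0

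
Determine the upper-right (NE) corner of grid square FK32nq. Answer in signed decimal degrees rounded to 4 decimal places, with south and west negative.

12.7083, -72.8333

Field F=5, K=10: +5·20° lon, +10·10° lat → SW at lon -80°, lat 10°.
Square 3, 2: +3·2° lon, +2·1° lat → SW at lon -74°, lat 12°.
Subsquare n=13, q=16: +13·0.0833333° lon, +16·0.0416667° lat → SW at lon -72.9167°, lat 12.6667°.
Cell spans 0.0833333° lon × 0.0416667° lat. NE corner is SW corner plus one full cell.
latitude 12.7083, longitude -72.8333.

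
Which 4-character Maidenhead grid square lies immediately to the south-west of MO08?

LO97

Longitude square 0; −1 → -1, wraps to 9, carry into field.
Longitude field M = 12; −1 → 11 = L.
Latitude square 8; −1 → 7.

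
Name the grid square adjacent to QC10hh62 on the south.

QC10hh61

Latitude extended square 2; −1 → 1.
The longitude characters are unchanged.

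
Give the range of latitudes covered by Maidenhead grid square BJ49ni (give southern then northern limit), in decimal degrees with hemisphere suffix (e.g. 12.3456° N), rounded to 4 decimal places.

Field B=1, J=9: +1·20° lon, +9·10° lat → SW at lon -160°, lat 0°.
Square 4, 9: +4·2° lon, +9·1° lat → SW at lon -152°, lat 9°.
Subsquare n=13, i=8: +13·0.0833333° lon, +8·0.0416667° lat → SW at lon -150.917°, lat 9.33333°.
Cell spans 0.0833333° lon × 0.0416667° lat.
south 9.3333° N, north 9.3750° N.

9.3333° N, 9.3750° N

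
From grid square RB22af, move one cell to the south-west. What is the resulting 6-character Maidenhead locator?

Longitude subsquare a = 0; −1 → -1, wraps to 23 = x, carry into square.
Longitude square 2; −1 → 1.
Latitude subsquare f = 5; −1 → 4 = e.

RB12xe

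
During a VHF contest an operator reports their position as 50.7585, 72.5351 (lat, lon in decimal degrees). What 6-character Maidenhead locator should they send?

Offset from 180°W / 90°S: lon 252.5351°, lat 140.7585°.
Field: lon ⌊252.5351/20⌋ = 12 → M; lat ⌊140.7585/10⌋ = 14 → O.
Square: lon ⌊12.5351/2⌋ = 6; lat ⌊0.7585/1⌋ = 0.
Subsquare: lon ⌊0.5351/0.0833333⌋ = 6 → g; lat ⌊0.7585/0.0416667⌋ = 18 → s.

MO60gs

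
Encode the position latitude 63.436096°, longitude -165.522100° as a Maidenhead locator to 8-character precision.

AP73fk74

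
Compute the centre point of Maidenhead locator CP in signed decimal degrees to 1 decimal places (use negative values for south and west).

65.0, -130.0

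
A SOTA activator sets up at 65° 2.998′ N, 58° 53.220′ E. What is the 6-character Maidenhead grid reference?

Offset from 180°W / 90°S: lon 238.8870°, lat 155.0500°.
Field: 238.8870/20 → 11 → L, 155.0500/10 → 15 → P; chars LP.
Square: 18.8870/2 → 9, 5.0500/1 → 5; chars 95.
Subsquare: 0.8870/0.0833333 → 10 → k, 0.0500/0.0416667 → 1 → b; chars kb.

LP95kb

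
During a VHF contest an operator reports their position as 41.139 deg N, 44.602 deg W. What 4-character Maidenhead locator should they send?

GN71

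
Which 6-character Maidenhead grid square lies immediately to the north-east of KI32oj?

KI32pk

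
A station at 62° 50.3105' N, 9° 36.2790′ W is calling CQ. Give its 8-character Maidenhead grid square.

IP52eu71

Add 180° to longitude and 90° to latitude: 170.39535, 152.83851.
Field: lon ⌊170.39535/20⌋ = 8 → I; lat ⌊152.83851/10⌋ = 15 → P.
Square: lon ⌊10.39535/2⌋ = 5; lat ⌊2.83851/1⌋ = 2.
Subsquare: lon ⌊0.39535/0.0833333⌋ = 4 → e; lat ⌊0.83851/0.0416667⌋ = 20 → u.
Extended square: lon ⌊0.06202/0.00833333⌋ = 7; lat ⌊0.00517/0.00416667⌋ = 1.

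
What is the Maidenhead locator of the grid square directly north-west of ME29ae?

ME19xf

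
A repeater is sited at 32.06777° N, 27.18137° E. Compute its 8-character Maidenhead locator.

KM32ob16

Offset from 180°W / 90°S: lon 207.18137°, lat 122.06777°.
Field (20°×10°, letters A–R): 207.18137/20 → 10 → K, 122.06777/10 → 12 → M; chars KM.
Square (2°×1°, digits 0–9): 7.18137/2 → 3, 2.06777/1 → 2; chars 32.
Subsquare (5′×2.5′, letters a–x): 1.18137/0.0833333 → 14 → o, 0.06777/0.0416667 → 1 → b; chars ob.
Extended square (30″×15″, digits 0–9): 0.01470/0.00833333 → 1, 0.02610/0.00416667 → 6; chars 16.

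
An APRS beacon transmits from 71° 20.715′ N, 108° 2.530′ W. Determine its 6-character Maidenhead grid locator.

DQ51xi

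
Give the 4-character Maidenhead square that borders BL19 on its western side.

Longitude square 1; −1 → 0.
The latitude characters are unchanged.

BL09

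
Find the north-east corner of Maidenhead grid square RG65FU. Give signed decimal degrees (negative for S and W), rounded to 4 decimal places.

Field R=17, G=6: +17·20° lon, +6·10° lat → SW at lon 160°, lat -30°.
Square 6, 5: +6·2° lon, +5·1° lat → SW at lon 172°, lat -25°.
Subsquare f=5, u=20: +5·0.0833333° lon, +20·0.0416667° lat → SW at lon 172.417°, lat -24.1667°.
Cell spans 0.0833333° lon × 0.0416667° lat. NE corner is SW corner plus one full cell.
latitude -24.1250, longitude 172.5000.

-24.1250, 172.5000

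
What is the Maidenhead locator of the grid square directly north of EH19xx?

EI10xa

Latitude subsquare x = 23; +1 → 24, wraps to 0 = a, carry into square.
Latitude square 9; +1 → 10, wraps to 0, carry into field.
Latitude field H = 7; +1 → 8 = I.
The longitude characters are unchanged.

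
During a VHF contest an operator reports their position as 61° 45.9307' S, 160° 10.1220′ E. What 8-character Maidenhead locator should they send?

RC08cf06

Offset from 180°W / 90°S: lon 340.16870°, lat 28.23449°.
Field: lon ⌊340.16870/20⌋ = 17 → R; lat ⌊28.23449/10⌋ = 2 → C.
Square: lon ⌊0.16870/2⌋ = 0; lat ⌊8.23449/1⌋ = 8.
Subsquare: lon ⌊0.16870/0.0833333⌋ = 2 → c; lat ⌊0.23449/0.0416667⌋ = 5 → f.
Extended square: lon ⌊0.00203/0.00833333⌋ = 0; lat ⌊0.02615/0.00416667⌋ = 6.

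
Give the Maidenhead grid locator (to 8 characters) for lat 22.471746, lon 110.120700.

OL52bl43

Add 180° to longitude and 90° to latitude: 290.12070, 112.47175.
Field (20°×10°, letters A–R): lon ⌊290.12070/20⌋ = 14 → O; lat ⌊112.47175/10⌋ = 11 → L.
Square (2°×1°, digits 0–9): lon ⌊10.12070/2⌋ = 5; lat ⌊2.47175/1⌋ = 2.
Subsquare (5′×2.5′, letters a–x): lon ⌊0.12070/0.0833333⌋ = 1 → b; lat ⌊0.47175/0.0416667⌋ = 11 → l.
Extended square (30″×15″, digits 0–9): lon ⌊0.03737/0.00833333⌋ = 4; lat ⌊0.01341/0.00416667⌋ = 3.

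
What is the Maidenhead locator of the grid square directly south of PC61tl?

Latitude subsquare l = 11; −1 → 10 = k.
The longitude characters are unchanged.

PC61tk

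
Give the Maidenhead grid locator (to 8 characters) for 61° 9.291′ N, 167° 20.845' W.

AP61hd87

Offset from 180°W / 90°S: lon 12.65258°, lat 151.15485°.
Field: 12.65258/20 → 0 → A, 151.15485/10 → 15 → P; chars AP.
Square: 12.65258/2 → 6, 1.15485/1 → 1; chars 61.
Subsquare: 0.65258/0.0833333 → 7 → h, 0.15485/0.0416667 → 3 → d; chars hd.
Extended square: 0.06925/0.00833333 → 8, 0.02985/0.00416667 → 7; chars 87.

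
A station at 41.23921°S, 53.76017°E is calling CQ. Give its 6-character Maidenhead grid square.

LE68vs

Offset from 180°W / 90°S: lon 233.7602°, lat 48.7608°.
Field: lon ⌊233.7602/20⌋ = 11 → L; lat ⌊48.7608/10⌋ = 4 → E.
Square: lon ⌊13.7602/2⌋ = 6; lat ⌊8.7608/1⌋ = 8.
Subsquare: lon ⌊1.7602/0.0833333⌋ = 21 → v; lat ⌊0.7608/0.0416667⌋ = 18 → s.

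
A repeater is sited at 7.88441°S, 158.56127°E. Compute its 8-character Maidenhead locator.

QI92gc77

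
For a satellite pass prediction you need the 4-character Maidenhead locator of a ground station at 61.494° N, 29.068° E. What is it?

Add 180° to longitude and 90° to latitude: 209.07, 151.49.
Field (20°×10°, letters A–R): 209.07/20 → 10 → K, 151.49/10 → 15 → P; chars KP.
Square (2°×1°, digits 0–9): 9.07/2 → 4, 1.49/1 → 1; chars 41.

KP41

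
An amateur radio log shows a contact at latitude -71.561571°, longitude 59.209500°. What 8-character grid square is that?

Add 180° to longitude and 90° to latitude: 239.20950, 18.43843.
Field (20°×10°, letters A–R): lon ⌊239.20950/20⌋ = 11 → L; lat ⌊18.43843/10⌋ = 1 → B.
Square (2°×1°, digits 0–9): lon ⌊19.20950/2⌋ = 9; lat ⌊8.43843/1⌋ = 8.
Subsquare (5′×2.5′, letters a–x): lon ⌊1.20950/0.0833333⌋ = 14 → o; lat ⌊0.43843/0.0416667⌋ = 10 → k.
Extended square (30″×15″, digits 0–9): lon ⌊0.04283/0.00833333⌋ = 5; lat ⌊0.02176/0.00416667⌋ = 5.

LB98ok55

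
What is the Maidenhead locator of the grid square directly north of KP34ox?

Latitude subsquare x = 23; +1 → 24, wraps to 0 = a, carry into square.
Latitude square 4; +1 → 5.
The longitude characters are unchanged.

KP35oa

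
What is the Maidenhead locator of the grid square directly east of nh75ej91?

NH75fj01

Longitude extended square 9; +1 → 10, wraps to 0, carry into subsquare.
Longitude subsquare e = 4; +1 → 5 = f.
The latitude characters are unchanged.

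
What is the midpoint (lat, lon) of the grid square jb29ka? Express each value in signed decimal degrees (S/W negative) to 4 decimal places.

-70.9792, 4.8750

Field J=9, B=1: +9·20° lon, +1·10° lat → SW at lon 0°, lat -80°.
Square 2, 9: +2·2° lon, +9·1° lat → SW at lon 4°, lat -71°.
Subsquare k=10, a=0: +10·0.0833333° lon, +0·0.0416667° lat → SW at lon 4.83333°, lat -71°.
Cell spans 0.0833333° lon × 0.0416667° lat. Centre is SW corner plus half of each.
latitude -70.9792, longitude 4.8750.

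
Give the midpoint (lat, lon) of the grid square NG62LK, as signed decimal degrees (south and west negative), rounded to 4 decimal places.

-27.5625, 92.9583

Field N=13, G=6: +13·20° lon, +6·10° lat → SW at lon 80°, lat -30°.
Square 6, 2: +6·2° lon, +2·1° lat → SW at lon 92°, lat -28°.
Subsquare l=11, k=10: +11·0.0833333° lon, +10·0.0416667° lat → SW at lon 92.9167°, lat -27.5833°.
Cell spans 0.0833333° lon × 0.0416667° lat. Centre is SW corner plus half of each.
latitude -27.5625, longitude 92.9583.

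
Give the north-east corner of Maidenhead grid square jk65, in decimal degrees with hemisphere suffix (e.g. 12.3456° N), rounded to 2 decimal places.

Field J=9, K=10: +9·20° lon, +10·10° lat → SW at lon 0°, lat 10°.
Square 6, 5: +6·2° lon, +5·1° lat → SW at lon 12°, lat 15°.
Cell spans 2° lon × 1° lat. NE corner is SW corner plus one full cell.
latitude 16.00° N, longitude 14.00° E.

16.00° N, 14.00° E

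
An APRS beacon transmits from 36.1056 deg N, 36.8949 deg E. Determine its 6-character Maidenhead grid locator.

KM86kc

Add 180° to longitude and 90° to latitude: 216.8949, 126.1056.
Field (20°×10°, letters A–R): lon ⌊216.8949/20⌋ = 10 → K; lat ⌊126.1056/10⌋ = 12 → M.
Square (2°×1°, digits 0–9): lon ⌊16.8949/2⌋ = 8; lat ⌊6.1056/1⌋ = 6.
Subsquare (5′×2.5′, letters a–x): lon ⌊0.8949/0.0833333⌋ = 10 → k; lat ⌊0.1056/0.0416667⌋ = 2 → c.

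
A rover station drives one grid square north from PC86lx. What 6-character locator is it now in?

PC87la

Latitude subsquare x = 23; +1 → 24, wraps to 0 = a, carry into square.
Latitude square 6; +1 → 7.
The longitude characters are unchanged.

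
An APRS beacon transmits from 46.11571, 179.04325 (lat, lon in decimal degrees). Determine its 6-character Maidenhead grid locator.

RN96mc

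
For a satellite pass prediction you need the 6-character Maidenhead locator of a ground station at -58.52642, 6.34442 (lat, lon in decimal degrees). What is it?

Shift to the Maidenhead origin (180°W, 90°S): lon 186.3444, lat 31.4736.
Field (20°×10°, letters A–R): lon ⌊186.3444/20⌋ = 9 → J; lat ⌊31.4736/10⌋ = 3 → D.
Square (2°×1°, digits 0–9): lon ⌊6.3444/2⌋ = 3; lat ⌊1.4736/1⌋ = 1.
Subsquare (5′×2.5′, letters a–x): lon ⌊0.3444/0.0833333⌋ = 4 → e; lat ⌊0.4736/0.0416667⌋ = 11 → l.

JD31el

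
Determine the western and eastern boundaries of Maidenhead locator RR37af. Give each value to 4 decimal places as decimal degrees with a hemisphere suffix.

166.0000° E, 166.0833° E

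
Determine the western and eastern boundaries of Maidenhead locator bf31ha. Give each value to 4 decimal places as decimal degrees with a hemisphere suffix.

153.4167° W, 153.3333° W

Field B=1, F=5: +1·20° lon, +5·10° lat → SW at lon -160°, lat -40°.
Square 3, 1: +3·2° lon, +1·1° lat → SW at lon -154°, lat -39°.
Subsquare h=7, a=0: +7·0.0833333° lon, +0·0.0416667° lat → SW at lon -153.417°, lat -39°.
Cell spans 0.0833333° lon × 0.0416667° lat.
west 153.4167° W, east 153.3333° W.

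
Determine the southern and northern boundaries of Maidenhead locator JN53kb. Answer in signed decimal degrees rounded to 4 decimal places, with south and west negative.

43.0417, 43.0833

Field J=9, N=13: +9·20° lon, +13·10° lat → SW at lon 0°, lat 40°.
Square 5, 3: +5·2° lon, +3·1° lat → SW at lon 10°, lat 43°.
Subsquare k=10, b=1: +10·0.0833333° lon, +1·0.0416667° lat → SW at lon 10.8333°, lat 43.0417°.
Cell spans 0.0833333° lon × 0.0416667° lat.
south 43.0417, north 43.0833.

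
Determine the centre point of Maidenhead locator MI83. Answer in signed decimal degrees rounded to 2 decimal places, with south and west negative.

-6.50, 77.00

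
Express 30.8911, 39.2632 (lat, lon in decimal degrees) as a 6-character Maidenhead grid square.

Shift to the Maidenhead origin (180°W, 90°S): lon 219.2632, lat 120.8911.
Field: 219.2632/20 → 10 → K, 120.8911/10 → 12 → M; chars KM.
Square: 19.2632/2 → 9, 0.8911/1 → 0; chars 90.
Subsquare: 1.2632/0.0833333 → 15 → p, 0.8911/0.0416667 → 21 → v; chars pv.

KM90pv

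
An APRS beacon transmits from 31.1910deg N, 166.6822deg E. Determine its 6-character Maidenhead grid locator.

Offset from 180°W / 90°S: lon 346.6822°, lat 121.1910°.
Field: lon ⌊346.6822/20⌋ = 17 → R; lat ⌊121.1910/10⌋ = 12 → M.
Square: lon ⌊6.6822/2⌋ = 3; lat ⌊1.1910/1⌋ = 1.
Subsquare: lon ⌊0.6822/0.0833333⌋ = 8 → i; lat ⌊0.1910/0.0416667⌋ = 4 → e.

RM31ie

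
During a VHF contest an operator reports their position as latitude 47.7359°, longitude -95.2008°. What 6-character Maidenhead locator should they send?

Offset from 180°W / 90°S: lon 84.7992°, lat 137.7359°.
Field: lon ⌊84.7992/20⌋ = 4 → E; lat ⌊137.7359/10⌋ = 13 → N.
Square: lon ⌊4.7992/2⌋ = 2; lat ⌊7.7359/1⌋ = 7.
Subsquare: lon ⌊0.7992/0.0833333⌋ = 9 → j; lat ⌊0.7359/0.0416667⌋ = 17 → r.

EN27jr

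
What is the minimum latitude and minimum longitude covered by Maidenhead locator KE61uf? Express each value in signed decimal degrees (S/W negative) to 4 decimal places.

-48.7917, 33.6667

Field K=10, E=4: +10·20° lon, +4·10° lat → SW at lon 20°, lat -50°.
Square 6, 1: +6·2° lon, +1·1° lat → SW at lon 32°, lat -49°.
Subsquare u=20, f=5: +20·0.0833333° lon, +5·0.0416667° lat → SW at lon 33.6667°, lat -48.7917°.
latitude -48.7917, longitude 33.6667.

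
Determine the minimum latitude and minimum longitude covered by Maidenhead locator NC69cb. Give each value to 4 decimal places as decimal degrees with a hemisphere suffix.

Field N=13, C=2: +13·20° lon, +2·10° lat → SW at lon 80°, lat -70°.
Square 6, 9: +6·2° lon, +9·1° lat → SW at lon 92°, lat -61°.
Subsquare c=2, b=1: +2·0.0833333° lon, +1·0.0416667° lat → SW at lon 92.1667°, lat -60.9583°.
latitude 60.9583° S, longitude 92.1667° E.

60.9583° S, 92.1667° E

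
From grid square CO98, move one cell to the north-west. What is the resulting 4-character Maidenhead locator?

CO89

Longitude square 9; −1 → 8.
Latitude square 8; +1 → 9.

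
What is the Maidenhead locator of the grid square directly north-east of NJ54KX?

Longitude subsquare k = 10; +1 → 11 = l.
Latitude subsquare x = 23; +1 → 24, wraps to 0 = a, carry into square.
Latitude square 4; +1 → 5.

NJ55la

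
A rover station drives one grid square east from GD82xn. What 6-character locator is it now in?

GD92an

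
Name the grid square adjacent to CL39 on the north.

CM30

Latitude square 9; +1 → 10, wraps to 0, carry into field.
Latitude field L = 11; +1 → 12 = M.
The longitude characters are unchanged.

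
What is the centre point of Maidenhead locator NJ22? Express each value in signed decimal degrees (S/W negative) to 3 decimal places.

2.500, 85.000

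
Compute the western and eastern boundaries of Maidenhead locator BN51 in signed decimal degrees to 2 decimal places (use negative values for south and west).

Field B=1, N=13: +1·20° lon, +13·10° lat → SW at lon -160°, lat 40°.
Square 5, 1: +5·2° lon, +1·1° lat → SW at lon -150°, lat 41°.
Cell spans 2° lon × 1° lat.
west -150.00, east -148.00.

-150.00, -148.00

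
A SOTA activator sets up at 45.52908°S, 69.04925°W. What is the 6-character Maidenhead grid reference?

Add 180° to longitude and 90° to latitude: 110.9507, 44.4709.
Field: lon ⌊110.9507/20⌋ = 5 → F; lat ⌊44.4709/10⌋ = 4 → E.
Square: lon ⌊10.9507/2⌋ = 5; lat ⌊4.4709/1⌋ = 4.
Subsquare: lon ⌊0.9507/0.0833333⌋ = 11 → l; lat ⌊0.4709/0.0416667⌋ = 11 → l.

FE54ll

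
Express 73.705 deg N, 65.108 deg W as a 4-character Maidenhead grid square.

Shift to the Maidenhead origin (180°W, 90°S): lon 114.89, lat 163.70.
Field: 114.89/20 → 5 → F, 163.70/10 → 16 → Q; chars FQ.
Square: 14.89/2 → 7, 3.70/1 → 3; chars 73.

FQ73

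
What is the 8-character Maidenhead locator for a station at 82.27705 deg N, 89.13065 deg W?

ER52kg46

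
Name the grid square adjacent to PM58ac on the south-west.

PM48xb

Longitude subsquare a = 0; −1 → -1, wraps to 23 = x, carry into square.
Longitude square 5; −1 → 4.
Latitude subsquare c = 2; −1 → 1 = b.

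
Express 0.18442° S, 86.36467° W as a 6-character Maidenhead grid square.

Offset from 180°W / 90°S: lon 93.6353°, lat 89.8156°.
Field: lon ⌊93.6353/20⌋ = 4 → E; lat ⌊89.8156/10⌋ = 8 → I.
Square: lon ⌊13.6353/2⌋ = 6; lat ⌊9.8156/1⌋ = 9.
Subsquare: lon ⌊1.6353/0.0833333⌋ = 19 → t; lat ⌊0.8156/0.0416667⌋ = 19 → t.

EI69tt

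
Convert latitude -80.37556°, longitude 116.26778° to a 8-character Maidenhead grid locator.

Shift to the Maidenhead origin (180°W, 90°S): lon 296.26778, lat 9.62444.
Field: 296.26778/20 → 14 → O, 9.62444/10 → 0 → A; chars OA.
Square: 16.26778/2 → 8, 9.62444/1 → 9; chars 89.
Subsquare: 0.26778/0.0833333 → 3 → d, 0.62444/0.0416667 → 14 → o; chars do.
Extended square: 0.01778/0.00833333 → 2, 0.04111/0.00416667 → 9; chars 29.

OA89do29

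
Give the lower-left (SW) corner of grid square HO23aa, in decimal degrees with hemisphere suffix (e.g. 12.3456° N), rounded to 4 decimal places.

Field H=7, O=14: +7·20° lon, +14·10° lat → SW at lon -40°, lat 50°.
Square 2, 3: +2·2° lon, +3·1° lat → SW at lon -36°, lat 53°.
Subsquare a=0, a=0: +0·0.0833333° lon, +0·0.0416667° lat → SW at lon -36°, lat 53°.
latitude 53.0000° N, longitude 36.0000° W.

53.0000° N, 36.0000° W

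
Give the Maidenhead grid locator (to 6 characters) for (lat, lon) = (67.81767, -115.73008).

DP27dt

Shift to the Maidenhead origin (180°W, 90°S): lon 64.2699, lat 157.8177.
Field: 64.2699/20 → 3 → D, 157.8177/10 → 15 → P; chars DP.
Square: 4.2699/2 → 2, 7.8177/1 → 7; chars 27.
Subsquare: 0.2699/0.0833333 → 3 → d, 0.8177/0.0416667 → 19 → t; chars dt.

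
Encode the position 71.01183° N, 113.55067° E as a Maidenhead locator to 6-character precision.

Add 180° to longitude and 90° to latitude: 293.5507, 161.0118.
Field: lon ⌊293.5507/20⌋ = 14 → O; lat ⌊161.0118/10⌋ = 16 → Q.
Square: lon ⌊13.5507/2⌋ = 6; lat ⌊1.0118/1⌋ = 1.
Subsquare: lon ⌊1.5507/0.0833333⌋ = 18 → s; lat ⌊0.0118/0.0416667⌋ = 0 → a.

OQ61sa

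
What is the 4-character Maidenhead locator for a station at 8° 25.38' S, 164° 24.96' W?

Add 180° to longitude and 90° to latitude: 15.58, 81.58.
Field: lon ⌊15.58/20⌋ = 0 → A; lat ⌊81.58/10⌋ = 8 → I.
Square: lon ⌊15.58/2⌋ = 7; lat ⌊1.58/1⌋ = 1.

AI71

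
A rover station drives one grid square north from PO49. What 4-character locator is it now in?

Latitude square 9; +1 → 10, wraps to 0, carry into field.
Latitude field O = 14; +1 → 15 = P.
The longitude characters are unchanged.

PP40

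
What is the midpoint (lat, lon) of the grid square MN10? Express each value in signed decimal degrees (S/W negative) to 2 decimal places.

40.50, 63.00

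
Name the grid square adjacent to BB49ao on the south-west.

BB39xn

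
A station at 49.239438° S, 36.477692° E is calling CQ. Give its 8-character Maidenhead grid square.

Add 180° to longitude and 90° to latitude: 216.47769, 40.76056.
Field: lon ⌊216.47769/20⌋ = 10 → K; lat ⌊40.76056/10⌋ = 4 → E.
Square: lon ⌊16.47769/2⌋ = 8; lat ⌊0.76056/1⌋ = 0.
Subsquare: lon ⌊0.47769/0.0833333⌋ = 5 → f; lat ⌊0.76056/0.0416667⌋ = 18 → s.
Extended square: lon ⌊0.06103/0.00833333⌋ = 7; lat ⌊0.01056/0.00416667⌋ = 2.

KE80fs72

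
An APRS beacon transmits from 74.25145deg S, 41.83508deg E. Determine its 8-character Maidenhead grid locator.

LB05wr09

Offset from 180°W / 90°S: lon 221.83508°, lat 15.74855°.
Field: 221.83508/20 → 11 → L, 15.74855/10 → 1 → B; chars LB.
Square: 1.83508/2 → 0, 5.74855/1 → 5; chars 05.
Subsquare: 1.83508/0.0833333 → 22 → w, 0.74855/0.0416667 → 17 → r; chars wr.
Extended square: 0.00175/0.00833333 → 0, 0.04022/0.00416667 → 9; chars 09.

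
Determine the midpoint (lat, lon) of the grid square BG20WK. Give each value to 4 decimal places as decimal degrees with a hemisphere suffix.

29.5625° S, 154.1250° W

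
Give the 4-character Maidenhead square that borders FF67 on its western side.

FF57

Longitude square 6; −1 → 5.
The latitude characters are unchanged.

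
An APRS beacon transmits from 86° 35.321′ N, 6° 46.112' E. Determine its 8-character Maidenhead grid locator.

Add 180° to longitude and 90° to latitude: 186.76853, 176.58868.
Field: 186.76853/20 → 9 → J, 176.58868/10 → 17 → R; chars JR.
Square: 6.76853/2 → 3, 6.58868/1 → 6; chars 36.
Subsquare: 0.76853/0.0833333 → 9 → j, 0.58868/0.0416667 → 14 → o; chars jo.
Extended square: 0.01853/0.00833333 → 2, 0.00535/0.00416667 → 1; chars 21.

JR36jo21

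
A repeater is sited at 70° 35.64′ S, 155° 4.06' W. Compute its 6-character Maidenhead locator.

BB29lj

Shift to the Maidenhead origin (180°W, 90°S): lon 24.9323, lat 19.4060.
Field: 24.9323/20 → 1 → B, 19.4060/10 → 1 → B; chars BB.
Square: 4.9323/2 → 2, 9.4060/1 → 9; chars 29.
Subsquare: 0.9323/0.0833333 → 11 → l, 0.4060/0.0416667 → 9 → j; chars lj.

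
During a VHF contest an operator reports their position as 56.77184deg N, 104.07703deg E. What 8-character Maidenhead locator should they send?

Offset from 180°W / 90°S: lon 284.07703°, lat 146.77184°.
Field (20°×10°, letters A–R): 284.07703/20 → 14 → O, 146.77184/10 → 14 → O; chars OO.
Square (2°×1°, digits 0–9): 4.07703/2 → 2, 6.77184/1 → 6; chars 26.
Subsquare (5′×2.5′, letters a–x): 0.07703/0.0833333 → 0 → a, 0.77184/0.0416667 → 18 → s; chars as.
Extended square (30″×15″, digits 0–9): 0.07703/0.00833333 → 9, 0.02184/0.00416667 → 5; chars 95.

OO26as95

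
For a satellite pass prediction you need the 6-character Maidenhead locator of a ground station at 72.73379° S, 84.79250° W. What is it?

EB77og

Add 180° to longitude and 90° to latitude: 95.2075, 17.2662.
Field: lon ⌊95.2075/20⌋ = 4 → E; lat ⌊17.2662/10⌋ = 1 → B.
Square: lon ⌊15.2075/2⌋ = 7; lat ⌊7.2662/1⌋ = 7.
Subsquare: lon ⌊1.2075/0.0833333⌋ = 14 → o; lat ⌊0.2662/0.0416667⌋ = 6 → g.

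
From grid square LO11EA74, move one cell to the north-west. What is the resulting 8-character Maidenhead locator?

LO11ea65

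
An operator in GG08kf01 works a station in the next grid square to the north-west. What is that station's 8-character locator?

Longitude extended square 0; −1 → -1, wraps to 9, carry into subsquare.
Longitude subsquare k = 10; −1 → 9 = j.
Latitude extended square 1; +1 → 2.

GG08jf92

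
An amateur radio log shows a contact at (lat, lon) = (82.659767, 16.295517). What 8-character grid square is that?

JR82dp58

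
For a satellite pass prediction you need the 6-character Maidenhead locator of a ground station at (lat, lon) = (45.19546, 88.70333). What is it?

Shift to the Maidenhead origin (180°W, 90°S): lon 268.7033, lat 135.1955.
Field: 268.7033/20 → 13 → N, 135.1955/10 → 13 → N; chars NN.
Square: 8.7033/2 → 4, 5.1955/1 → 5; chars 45.
Subsquare: 0.7033/0.0833333 → 8 → i, 0.1955/0.0416667 → 4 → e; chars ie.

NN45ie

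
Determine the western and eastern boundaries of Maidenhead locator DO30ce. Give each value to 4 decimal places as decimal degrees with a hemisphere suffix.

113.8333° W, 113.7500° W

Field D=3, O=14: +3·20° lon, +14·10° lat → SW at lon -120°, lat 50°.
Square 3, 0: +3·2° lon, +0·1° lat → SW at lon -114°, lat 50°.
Subsquare c=2, e=4: +2·0.0833333° lon, +4·0.0416667° lat → SW at lon -113.833°, lat 50.1667°.
Cell spans 0.0833333° lon × 0.0416667° lat.
west 113.8333° W, east 113.7500° W.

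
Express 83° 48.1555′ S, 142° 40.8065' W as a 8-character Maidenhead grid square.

Offset from 180°W / 90°S: lon 37.31989°, lat 6.19741°.
Field (20°×10°, letters A–R): lon ⌊37.31989/20⌋ = 1 → B; lat ⌊6.19741/10⌋ = 0 → A.
Square (2°×1°, digits 0–9): lon ⌊17.31989/2⌋ = 8; lat ⌊6.19741/1⌋ = 6.
Subsquare (5′×2.5′, letters a–x): lon ⌊1.31989/0.0833333⌋ = 15 → p; lat ⌊0.19741/0.0416667⌋ = 4 → e.
Extended square (30″×15″, digits 0–9): lon ⌊0.06989/0.00833333⌋ = 8; lat ⌊0.03074/0.00416667⌋ = 7.

BA86pe87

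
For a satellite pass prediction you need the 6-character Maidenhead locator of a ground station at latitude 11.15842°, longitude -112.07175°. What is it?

DK31xd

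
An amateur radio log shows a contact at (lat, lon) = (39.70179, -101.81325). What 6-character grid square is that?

DM99cq

Offset from 180°W / 90°S: lon 78.1868°, lat 129.7018°.
Field: lon ⌊78.1868/20⌋ = 3 → D; lat ⌊129.7018/10⌋ = 12 → M.
Square: lon ⌊18.1868/2⌋ = 9; lat ⌊9.7018/1⌋ = 9.
Subsquare: lon ⌊0.1868/0.0833333⌋ = 2 → c; lat ⌊0.7018/0.0416667⌋ = 16 → q.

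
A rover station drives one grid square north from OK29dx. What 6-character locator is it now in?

OL20da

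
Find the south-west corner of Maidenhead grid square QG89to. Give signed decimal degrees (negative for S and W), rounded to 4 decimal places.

Field Q=16, G=6: +16·20° lon, +6·10° lat → SW at lon 140°, lat -30°.
Square 8, 9: +8·2° lon, +9·1° lat → SW at lon 156°, lat -21°.
Subsquare t=19, o=14: +19·0.0833333° lon, +14·0.0416667° lat → SW at lon 157.583°, lat -20.4167°.
latitude -20.4167, longitude 157.5833.

-20.4167, 157.5833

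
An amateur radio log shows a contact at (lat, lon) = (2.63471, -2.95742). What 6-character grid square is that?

Add 180° to longitude and 90° to latitude: 177.0426, 92.6347.
Field: lon ⌊177.0426/20⌋ = 8 → I; lat ⌊92.6347/10⌋ = 9 → J.
Square: lon ⌊17.0426/2⌋ = 8; lat ⌊2.6347/1⌋ = 2.
Subsquare: lon ⌊1.0426/0.0833333⌋ = 12 → m; lat ⌊0.6347/0.0416667⌋ = 15 → p.

IJ82mp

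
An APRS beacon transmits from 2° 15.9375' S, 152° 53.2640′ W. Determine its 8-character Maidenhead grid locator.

BI37nr36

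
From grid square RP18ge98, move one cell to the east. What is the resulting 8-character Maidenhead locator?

Longitude extended square 9; +1 → 10, wraps to 0, carry into subsquare.
Longitude subsquare g = 6; +1 → 7 = h.
The latitude characters are unchanged.

RP18he08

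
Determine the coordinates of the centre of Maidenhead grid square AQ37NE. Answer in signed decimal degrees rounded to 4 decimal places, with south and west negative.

77.1875, -172.8750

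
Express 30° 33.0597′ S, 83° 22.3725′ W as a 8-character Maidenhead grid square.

EF89hk57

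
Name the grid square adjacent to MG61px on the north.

MG62pa

Latitude subsquare x = 23; +1 → 24, wraps to 0 = a, carry into square.
Latitude square 1; +1 → 2.
The longitude characters are unchanged.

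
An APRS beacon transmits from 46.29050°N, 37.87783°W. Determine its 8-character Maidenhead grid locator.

Add 180° to longitude and 90° to latitude: 142.12217, 136.29050.
Field (20°×10°, letters A–R): 142.12217/20 → 7 → H, 136.29050/10 → 13 → N; chars HN.
Square (2°×1°, digits 0–9): 2.12217/2 → 1, 6.29050/1 → 6; chars 16.
Subsquare (5′×2.5′, letters a–x): 0.12217/0.0833333 → 1 → b, 0.29050/0.0416667 → 6 → g; chars bg.
Extended square (30″×15″, digits 0–9): 0.03884/0.00833333 → 4, 0.04050/0.00416667 → 9; chars 49.

HN16bg49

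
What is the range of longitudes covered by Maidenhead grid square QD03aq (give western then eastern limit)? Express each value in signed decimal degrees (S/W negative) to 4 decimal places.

140.0000, 140.0833

Field Q=16, D=3: +16·20° lon, +3·10° lat → SW at lon 140°, lat -60°.
Square 0, 3: +0·2° lon, +3·1° lat → SW at lon 140°, lat -57°.
Subsquare a=0, q=16: +0·0.0833333° lon, +16·0.0416667° lat → SW at lon 140°, lat -56.3333°.
Cell spans 0.0833333° lon × 0.0416667° lat.
west 140.0000, east 140.0833.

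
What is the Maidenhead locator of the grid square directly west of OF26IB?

OF26hb

Longitude subsquare i = 8; −1 → 7 = h.
The latitude characters are unchanged.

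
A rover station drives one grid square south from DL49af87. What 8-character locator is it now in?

DL49af86

Latitude extended square 7; −1 → 6.
The longitude characters are unchanged.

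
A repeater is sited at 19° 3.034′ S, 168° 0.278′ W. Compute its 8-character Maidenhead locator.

AH50xw97

Shift to the Maidenhead origin (180°W, 90°S): lon 11.99537, lat 70.94943.
Field: lon ⌊11.99537/20⌋ = 0 → A; lat ⌊70.94943/10⌋ = 7 → H.
Square: lon ⌊11.99537/2⌋ = 5; lat ⌊0.94943/1⌋ = 0.
Subsquare: lon ⌊1.99537/0.0833333⌋ = 23 → x; lat ⌊0.94943/0.0416667⌋ = 22 → w.
Extended square: lon ⌊0.07870/0.00833333⌋ = 9; lat ⌊0.03277/0.00416667⌋ = 7.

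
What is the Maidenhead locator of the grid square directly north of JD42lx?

JD43la

Latitude subsquare x = 23; +1 → 24, wraps to 0 = a, carry into square.
Latitude square 2; +1 → 3.
The longitude characters are unchanged.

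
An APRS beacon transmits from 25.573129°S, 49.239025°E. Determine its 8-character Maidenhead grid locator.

LG44ok82

Offset from 180°W / 90°S: lon 229.23902°, lat 64.42687°.
Field (20°×10°, letters A–R): 229.23902/20 → 11 → L, 64.42687/10 → 6 → G; chars LG.
Square (2°×1°, digits 0–9): 9.23902/2 → 4, 4.42687/1 → 4; chars 44.
Subsquare (5′×2.5′, letters a–x): 1.23902/0.0833333 → 14 → o, 0.42687/0.0416667 → 10 → k; chars ok.
Extended square (30″×15″, digits 0–9): 0.07236/0.00833333 → 8, 0.01020/0.00416667 → 2; chars 82.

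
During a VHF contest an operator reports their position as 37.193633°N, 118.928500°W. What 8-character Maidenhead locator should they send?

DM07me86

Offset from 180°W / 90°S: lon 61.07150°, lat 127.19363°.
Field: lon ⌊61.07150/20⌋ = 3 → D; lat ⌊127.19363/10⌋ = 12 → M.
Square: lon ⌊1.07150/2⌋ = 0; lat ⌊7.19363/1⌋ = 7.
Subsquare: lon ⌊1.07150/0.0833333⌋ = 12 → m; lat ⌊0.19363/0.0416667⌋ = 4 → e.
Extended square: lon ⌊0.07150/0.00833333⌋ = 8; lat ⌊0.02697/0.00416667⌋ = 6.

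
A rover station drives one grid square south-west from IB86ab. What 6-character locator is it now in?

Longitude subsquare a = 0; −1 → -1, wraps to 23 = x, carry into square.
Longitude square 8; −1 → 7.
Latitude subsquare b = 1; −1 → 0 = a.

IB76xa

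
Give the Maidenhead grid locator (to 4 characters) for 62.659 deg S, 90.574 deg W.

EC47

Offset from 180°W / 90°S: lon 89.43°, lat 27.34°.
Field: lon ⌊89.43/20⌋ = 4 → E; lat ⌊27.34/10⌋ = 2 → C.
Square: lon ⌊9.43/2⌋ = 4; lat ⌊7.34/1⌋ = 7.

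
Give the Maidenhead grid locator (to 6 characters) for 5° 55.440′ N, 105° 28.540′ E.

OJ25rw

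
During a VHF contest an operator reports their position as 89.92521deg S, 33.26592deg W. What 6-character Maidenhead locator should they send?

HA30ib

Add 180° to longitude and 90° to latitude: 146.7341, 0.0748.
Field (20°×10°, letters A–R): lon ⌊146.7341/20⌋ = 7 → H; lat ⌊0.0748/10⌋ = 0 → A.
Square (2°×1°, digits 0–9): lon ⌊6.7341/2⌋ = 3; lat ⌊0.0748/1⌋ = 0.
Subsquare (5′×2.5′, letters a–x): lon ⌊0.7341/0.0833333⌋ = 8 → i; lat ⌊0.0748/0.0416667⌋ = 1 → b.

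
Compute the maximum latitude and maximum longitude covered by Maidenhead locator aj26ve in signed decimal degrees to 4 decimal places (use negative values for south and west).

Field A=0, J=9: +0·20° lon, +9·10° lat → SW at lon -180°, lat 0°.
Square 2, 6: +2·2° lon, +6·1° lat → SW at lon -176°, lat 6°.
Subsquare v=21, e=4: +21·0.0833333° lon, +4·0.0416667° lat → SW at lon -174.25°, lat 6.16667°.
Cell spans 0.0833333° lon × 0.0416667° lat. NE corner is SW corner plus one full cell.
latitude 6.2083, longitude -174.1667.

6.2083, -174.1667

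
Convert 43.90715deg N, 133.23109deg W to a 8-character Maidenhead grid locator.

CN33jv27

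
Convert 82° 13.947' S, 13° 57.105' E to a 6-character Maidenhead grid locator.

JA67xs

Shift to the Maidenhead origin (180°W, 90°S): lon 193.9518, lat 7.7675.
Field (20°×10°, letters A–R): lon ⌊193.9518/20⌋ = 9 → J; lat ⌊7.7675/10⌋ = 0 → A.
Square (2°×1°, digits 0–9): lon ⌊13.9518/2⌋ = 6; lat ⌊7.7675/1⌋ = 7.
Subsquare (5′×2.5′, letters a–x): lon ⌊1.9518/0.0833333⌋ = 23 → x; lat ⌊0.7675/0.0416667⌋ = 18 → s.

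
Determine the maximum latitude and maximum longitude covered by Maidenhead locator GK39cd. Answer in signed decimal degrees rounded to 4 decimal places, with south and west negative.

Field G=6, K=10: +6·20° lon, +10·10° lat → SW at lon -60°, lat 10°.
Square 3, 9: +3·2° lon, +9·1° lat → SW at lon -54°, lat 19°.
Subsquare c=2, d=3: +2·0.0833333° lon, +3·0.0416667° lat → SW at lon -53.8333°, lat 19.125°.
Cell spans 0.0833333° lon × 0.0416667° lat. NE corner is SW corner plus one full cell.
latitude 19.1667, longitude -53.7500.

19.1667, -53.7500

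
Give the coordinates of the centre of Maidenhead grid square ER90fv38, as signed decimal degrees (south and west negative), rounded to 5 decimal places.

80.91042, -81.55417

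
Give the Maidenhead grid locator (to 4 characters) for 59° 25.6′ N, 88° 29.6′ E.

Shift to the Maidenhead origin (180°W, 90°S): lon 268.49, lat 149.43.
Field (20°×10°, letters A–R): 268.49/20 → 13 → N, 149.43/10 → 14 → O; chars NO.
Square (2°×1°, digits 0–9): 8.49/2 → 4, 9.43/1 → 9; chars 49.

NO49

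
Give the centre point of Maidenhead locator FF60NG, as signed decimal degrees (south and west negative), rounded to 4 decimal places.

Field F=5, F=5: +5·20° lon, +5·10° lat → SW at lon -80°, lat -40°.
Square 6, 0: +6·2° lon, +0·1° lat → SW at lon -68°, lat -40°.
Subsquare n=13, g=6: +13·0.0833333° lon, +6·0.0416667° lat → SW at lon -66.9167°, lat -39.75°.
Cell spans 0.0833333° lon × 0.0416667° lat. Centre is SW corner plus half of each.
latitude -39.7292, longitude -66.8750.

-39.7292, -66.8750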